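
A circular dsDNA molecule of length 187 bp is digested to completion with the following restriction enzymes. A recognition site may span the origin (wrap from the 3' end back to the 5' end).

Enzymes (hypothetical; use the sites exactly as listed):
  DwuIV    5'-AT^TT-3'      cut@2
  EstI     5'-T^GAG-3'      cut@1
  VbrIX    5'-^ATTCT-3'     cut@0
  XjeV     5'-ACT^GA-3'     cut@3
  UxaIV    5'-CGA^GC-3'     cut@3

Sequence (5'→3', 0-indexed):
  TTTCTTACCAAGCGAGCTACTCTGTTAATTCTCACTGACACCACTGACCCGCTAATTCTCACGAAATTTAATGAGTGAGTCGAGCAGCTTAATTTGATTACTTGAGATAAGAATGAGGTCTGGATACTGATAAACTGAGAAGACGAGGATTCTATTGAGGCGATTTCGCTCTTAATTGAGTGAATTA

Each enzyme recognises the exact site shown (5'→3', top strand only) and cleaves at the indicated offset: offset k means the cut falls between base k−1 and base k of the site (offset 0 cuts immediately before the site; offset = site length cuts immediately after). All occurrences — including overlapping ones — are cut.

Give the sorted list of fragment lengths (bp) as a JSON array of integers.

Scan for sites:
  DwuIV (ATTT, off=2): starts [65, 91, 162, 186] → cuts [1, 67, 93, 164]
  EstI (TGAG, off=1): starts [71, 75, 102, 113, 135, 155, 176] → cuts [72, 76, 103, 114, 136, 156, 177]
  VbrIX (ATTCT, off=0): starts [27, 54, 148] → cuts [27, 54, 148]
  XjeV (ACTGA, off=3): starts [33, 42, 125, 133] → cuts [36, 45, 128, 136]
  UxaIV (CGAGC, off=3): starts [12, 80] → cuts [15, 83]

All cut coordinates (distinct, sorted): [1, 15, 27, 36, 45, 54, 67, 72, 76, 83, 93, 103, 114, 128, 136, 148, 156, 164, 177]

Fragment lengths:
  1→15: 14 bp
  15→27: 12 bp
  27→36: 9 bp
  36→45: 9 bp
  45→54: 9 bp
  54→67: 13 bp
  67→72: 5 bp
  72→76: 4 bp
  76→83: 7 bp
  83→93: 10 bp
  93→103: 10 bp
  103→114: 11 bp
  114→128: 14 bp
  128→136: 8 bp
  136→148: 12 bp
  148→156: 8 bp
  156→164: 8 bp
  164→177: 13 bp
  177→1 (wrap): 187-177+1 = 11 bp

[4,5,7,8,8,8,9,9,9,10,10,11,11,12,12,13,13,14,14]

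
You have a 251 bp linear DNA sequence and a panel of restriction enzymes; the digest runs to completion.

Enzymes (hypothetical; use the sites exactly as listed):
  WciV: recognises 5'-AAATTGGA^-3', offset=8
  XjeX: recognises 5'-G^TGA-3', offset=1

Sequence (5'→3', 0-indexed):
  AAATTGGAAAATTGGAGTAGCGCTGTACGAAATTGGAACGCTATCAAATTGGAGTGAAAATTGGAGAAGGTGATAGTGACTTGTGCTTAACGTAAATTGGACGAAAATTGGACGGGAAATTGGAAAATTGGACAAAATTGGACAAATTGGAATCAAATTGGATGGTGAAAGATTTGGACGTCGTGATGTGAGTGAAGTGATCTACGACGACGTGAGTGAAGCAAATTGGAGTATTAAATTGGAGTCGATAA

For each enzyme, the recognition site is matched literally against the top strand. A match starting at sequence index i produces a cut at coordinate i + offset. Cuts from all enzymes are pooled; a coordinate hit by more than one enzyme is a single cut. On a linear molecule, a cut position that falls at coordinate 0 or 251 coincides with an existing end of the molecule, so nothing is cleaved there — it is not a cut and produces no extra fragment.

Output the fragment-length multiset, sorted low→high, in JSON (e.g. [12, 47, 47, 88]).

Scan for sites:
  WciV (AAATTGGA, off=8): starts [0, 8, 29, 45, 57, 93, 104, 116, 124, 134, 143, 154, 222, 235] → cuts [8, 16, 37, 53, 65, 101, 112, 124, 132, 142, 151, 162, 230, 243]
  XjeX (GTGA, off=1): starts [53, 69, 75, 164, 182, 187, 191, 196, 211, 215] → cuts [54, 70, 76, 165, 183, 188, 192, 197, 212, 216]

Pooled cuts: [8, 16, 37, 53, 54, 65, 70, 76, 101, 112, 124, 132, 142, 151, 162, 165, 183, 188, 192, 197, 212, 216, 230, 243]

Fragments:
  [0,8): 8 bp
  [8,16): 8 bp
  [16,37): 21 bp
  [37,53): 16 bp
  [53,54): 1 bp
  [54,65): 11 bp
  [65,70): 5 bp
  [70,76): 6 bp
  [76,101): 25 bp
  [101,112): 11 bp
  [112,124): 12 bp
  [124,132): 8 bp
  [132,142): 10 bp
  [142,151): 9 bp
  [151,162): 11 bp
  [162,165): 3 bp
  [165,183): 18 bp
  [183,188): 5 bp
  [188,192): 4 bp
  [192,197): 5 bp
  [197,212): 15 bp
  [212,216): 4 bp
  [216,230): 14 bp
  [230,243): 13 bp
  [243,251): 8 bp

[1,3,4,4,5,5,5,6,8,8,8,8,9,10,11,11,11,12,13,14,15,16,18,21,25]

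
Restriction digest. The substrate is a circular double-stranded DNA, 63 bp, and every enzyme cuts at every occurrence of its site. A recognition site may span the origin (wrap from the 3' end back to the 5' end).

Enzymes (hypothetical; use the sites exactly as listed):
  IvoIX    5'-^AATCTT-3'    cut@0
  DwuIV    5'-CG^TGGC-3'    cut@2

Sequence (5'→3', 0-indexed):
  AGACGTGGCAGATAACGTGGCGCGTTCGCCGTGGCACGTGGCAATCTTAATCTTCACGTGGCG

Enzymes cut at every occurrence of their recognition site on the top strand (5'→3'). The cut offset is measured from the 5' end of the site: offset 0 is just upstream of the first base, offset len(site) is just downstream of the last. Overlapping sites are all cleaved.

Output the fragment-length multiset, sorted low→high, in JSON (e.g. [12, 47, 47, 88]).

[4,6,7,10,10,12,14]

Per-enzyme occurrences:
  IvoIX (AATCTT, off=0): starts [42, 48] → cuts [42, 48]
  DwuIV (CGTGGC, off=2): starts [3, 15, 29, 36, 56] → cuts [5, 17, 31, 38, 58]

All cut coordinates (distinct, sorted): [5, 17, 31, 38, 42, 48, 58]

Fragments:
  5→17: 12 bp
  17→31: 14 bp
  31→38: 7 bp
  38→42: 4 bp
  42→48: 6 bp
  48→58: 10 bp
  58→5 (wrap): 63-58+5 = 10 bp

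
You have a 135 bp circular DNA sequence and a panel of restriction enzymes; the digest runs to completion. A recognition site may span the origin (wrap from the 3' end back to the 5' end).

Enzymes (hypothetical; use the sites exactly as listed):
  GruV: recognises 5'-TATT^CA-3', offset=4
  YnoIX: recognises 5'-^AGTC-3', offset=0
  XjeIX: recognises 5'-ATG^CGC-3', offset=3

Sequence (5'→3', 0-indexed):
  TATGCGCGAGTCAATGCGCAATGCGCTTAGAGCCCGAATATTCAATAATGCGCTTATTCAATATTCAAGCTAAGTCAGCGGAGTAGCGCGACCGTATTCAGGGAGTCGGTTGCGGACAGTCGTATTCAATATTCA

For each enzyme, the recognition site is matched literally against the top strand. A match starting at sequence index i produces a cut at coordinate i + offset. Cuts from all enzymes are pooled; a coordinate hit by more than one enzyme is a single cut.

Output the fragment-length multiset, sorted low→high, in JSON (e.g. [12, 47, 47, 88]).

[4,5,6,7,7,7,7,8,8,8,9,14,19,26]

Site scan:
  GruV TATTCA/4: at [38, 54, 61, 94, 122, 129] ⇒ [42, 58, 65, 98, 126, 133]
  YnoIX AGTC/0: at [8, 72, 103, 117] ⇒ [8, 72, 103, 117]
  XjeIX ATGCGC/3: at [1, 13, 20, 47] ⇒ [4, 16, 23, 50]

Pooled cuts: [4, 8, 16, 23, 42, 50, 58, 65, 72, 98, 103, 117, 126, 133]

Fragment lengths:
  4→8: 4 bp
  8→16: 8 bp
  16→23: 7 bp
  23→42: 19 bp
  42→50: 8 bp
  50→58: 8 bp
  58→65: 7 bp
  65→72: 7 bp
  72→98: 26 bp
  98→103: 5 bp
  103→117: 14 bp
  117→126: 9 bp
  126→133: 7 bp
  133→4 (wrap): 135-133+4 = 6 bp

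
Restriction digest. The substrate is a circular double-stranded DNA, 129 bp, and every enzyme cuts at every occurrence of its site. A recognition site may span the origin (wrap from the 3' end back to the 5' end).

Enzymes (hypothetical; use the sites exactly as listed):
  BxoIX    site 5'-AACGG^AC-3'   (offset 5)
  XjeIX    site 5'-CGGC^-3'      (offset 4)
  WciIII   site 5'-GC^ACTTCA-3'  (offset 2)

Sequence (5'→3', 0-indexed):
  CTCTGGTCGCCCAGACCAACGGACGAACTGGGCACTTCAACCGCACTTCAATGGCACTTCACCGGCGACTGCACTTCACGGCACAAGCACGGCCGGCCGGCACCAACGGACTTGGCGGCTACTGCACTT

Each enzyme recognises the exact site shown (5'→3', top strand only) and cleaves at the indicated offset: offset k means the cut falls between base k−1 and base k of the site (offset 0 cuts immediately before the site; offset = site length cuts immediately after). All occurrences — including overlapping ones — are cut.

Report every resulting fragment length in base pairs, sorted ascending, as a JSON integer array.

Scan for sites:
  BxoIX (AACGGAC, off=5): starts [17, 104] → cuts [22, 109]
  XjeIX (CGGC, off=4): starts [62, 78, 89, 93, 97, 115] → cuts [66, 82, 93, 97, 101, 119]
  WciIII (GCACTTCA, off=2): starts [31, 42, 53, 70] → cuts [33, 44, 55, 72]

All cut coordinates (distinct, sorted): [22, 33, 44, 55, 66, 72, 82, 93, 97, 101, 109, 119]

Fragment lengths:
  22→33: 11 bp
  33→44: 11 bp
  44→55: 11 bp
  55→66: 11 bp
  66→72: 6 bp
  72→82: 10 bp
  82→93: 11 bp
  93→97: 4 bp
  97→101: 4 bp
  101→109: 8 bp
  109→119: 10 bp
  119→22 (wrap): 129-119+22 = 32 bp

[4,4,6,8,10,10,11,11,11,11,11,32]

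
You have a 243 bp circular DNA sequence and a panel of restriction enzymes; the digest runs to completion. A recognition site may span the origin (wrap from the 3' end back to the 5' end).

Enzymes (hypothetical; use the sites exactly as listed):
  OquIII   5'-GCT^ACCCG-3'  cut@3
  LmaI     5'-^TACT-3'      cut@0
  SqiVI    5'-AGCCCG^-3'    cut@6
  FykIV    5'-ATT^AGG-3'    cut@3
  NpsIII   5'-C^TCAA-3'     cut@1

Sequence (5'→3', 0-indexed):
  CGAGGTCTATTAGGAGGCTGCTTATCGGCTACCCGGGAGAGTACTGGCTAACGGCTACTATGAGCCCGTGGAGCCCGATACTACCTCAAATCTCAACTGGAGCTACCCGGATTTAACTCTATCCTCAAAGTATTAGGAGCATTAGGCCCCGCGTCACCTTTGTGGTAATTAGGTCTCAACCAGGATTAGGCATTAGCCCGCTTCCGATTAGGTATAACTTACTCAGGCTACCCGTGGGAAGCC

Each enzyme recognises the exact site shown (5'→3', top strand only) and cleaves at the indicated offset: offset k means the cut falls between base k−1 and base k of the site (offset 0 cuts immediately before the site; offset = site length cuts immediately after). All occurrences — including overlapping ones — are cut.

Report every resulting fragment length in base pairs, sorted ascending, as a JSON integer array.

[1,5,7,7,9,9,9,9,10,10,10,11,12,12,13,13,14,16,19,20,27]

Site scan:
  OquIII (GCTACCCG, off=3): starts [27, 101, 226] → cuts [30, 104, 229]
  LmaI (TACT, off=0): starts [41, 55, 78, 219] → cuts [41, 55, 78, 219]
  SqiVI (AGCCCG, off=6): starts [62, 71, 194, 239] → cuts [2, 68, 77, 200]
  FykIV (ATTAGG, off=3): starts [8, 131, 140, 167, 184, 206] → cuts [11, 134, 143, 170, 187, 209]
  NpsIII (CTCAA, off=1): starts [84, 91, 123, 174] → cuts [85, 92, 124, 175]

All cut coordinates (distinct, sorted): [2, 11, 30, 41, 55, 68, 77, 78, 85, 92, 104, 124, 134, 143, 170, 175, 187, 200, 209, 219, 229]

Fragments:
  2→11: 9 bp
  11→30: 19 bp
  30→41: 11 bp
  41→55: 14 bp
  55→68: 13 bp
  68→77: 9 bp
  77→78: 1 bp
  78→85: 7 bp
  85→92: 7 bp
  92→104: 12 bp
  104→124: 20 bp
  124→134: 10 bp
  134→143: 9 bp
  143→170: 27 bp
  170→175: 5 bp
  175→187: 12 bp
  187→200: 13 bp
  200→209: 9 bp
  209→219: 10 bp
  219→229: 10 bp
  229→2 (wrap): 243-229+2 = 16 bp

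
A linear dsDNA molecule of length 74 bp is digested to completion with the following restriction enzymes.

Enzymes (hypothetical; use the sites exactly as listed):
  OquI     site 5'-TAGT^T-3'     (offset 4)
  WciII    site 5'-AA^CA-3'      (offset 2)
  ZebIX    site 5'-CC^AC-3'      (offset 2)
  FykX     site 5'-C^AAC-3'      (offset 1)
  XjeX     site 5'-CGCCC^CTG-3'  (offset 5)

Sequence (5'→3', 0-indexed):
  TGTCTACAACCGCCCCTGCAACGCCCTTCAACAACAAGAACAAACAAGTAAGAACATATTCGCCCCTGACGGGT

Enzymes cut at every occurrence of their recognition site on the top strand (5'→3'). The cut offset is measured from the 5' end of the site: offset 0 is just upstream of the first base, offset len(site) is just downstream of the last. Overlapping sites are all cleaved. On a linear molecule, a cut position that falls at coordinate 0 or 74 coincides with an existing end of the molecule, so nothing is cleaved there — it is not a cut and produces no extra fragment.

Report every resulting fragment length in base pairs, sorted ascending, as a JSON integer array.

[1,2,2,4,4,6,7,8,9,10,10,11]

Site scan:
  OquI (TAGTT, off=4): no sites
  WciII AACA/2: at [29, 32, 38, 42, 52] ⇒ [31, 34, 40, 44, 54]
  ZebIX (CCAC, off=2): no sites
  FykX CAAC/1: at [6, 18, 28, 31] ⇒ [7, 19, 29, 32]
  XjeX CGCCCCTG/5: at [10, 60] ⇒ [15, 65]

Pooled cuts: [7, 15, 19, 29, 31, 32, 34, 40, 44, 54, 65]

Fragment lengths:
  [0,7): 7 bp
  [7,15): 8 bp
  [15,19): 4 bp
  [19,29): 10 bp
  [29,31): 2 bp
  [31,32): 1 bp
  [32,34): 2 bp
  [34,40): 6 bp
  [40,44): 4 bp
  [44,54): 10 bp
  [54,65): 11 bp
  [65,74): 9 bp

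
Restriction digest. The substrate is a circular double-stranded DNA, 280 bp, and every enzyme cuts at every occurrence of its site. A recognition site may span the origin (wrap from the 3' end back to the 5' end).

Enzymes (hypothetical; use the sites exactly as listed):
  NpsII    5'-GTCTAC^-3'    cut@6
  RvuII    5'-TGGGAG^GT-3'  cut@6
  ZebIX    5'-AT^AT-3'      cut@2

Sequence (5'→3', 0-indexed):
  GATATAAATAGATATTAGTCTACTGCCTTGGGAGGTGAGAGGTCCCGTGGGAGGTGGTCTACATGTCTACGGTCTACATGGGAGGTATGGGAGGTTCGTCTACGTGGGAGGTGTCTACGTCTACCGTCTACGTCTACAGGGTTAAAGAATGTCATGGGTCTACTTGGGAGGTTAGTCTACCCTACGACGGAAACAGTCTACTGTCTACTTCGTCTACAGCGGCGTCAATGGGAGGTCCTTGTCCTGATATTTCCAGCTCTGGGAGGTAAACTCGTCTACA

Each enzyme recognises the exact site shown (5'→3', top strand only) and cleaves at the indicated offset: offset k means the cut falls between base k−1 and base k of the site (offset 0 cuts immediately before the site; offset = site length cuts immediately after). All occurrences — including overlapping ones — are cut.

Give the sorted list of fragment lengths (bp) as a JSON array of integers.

Scan for sites:
  NpsII GTCTAC/6: at [17, 56, 64, 71, 97, 112, 118, 125, 131, 157, 174, 195, 202, 211, 273] ⇒ [23, 62, 70, 77, 103, 118, 124, 131, 137, 163, 180, 201, 208, 217, 279]
  RvuII TGGGAGGT/6: at [28, 47, 78, 87, 104, 164, 228, 259] ⇒ [34, 53, 84, 93, 110, 170, 234, 265]
  ZebIX ATAT/2: at [1, 11, 246] ⇒ [3, 13, 248]

Pooled cuts: [3, 13, 23, 34, 53, 62, 70, 77, 84, 93, 103, 110, 118, 124, 131, 137, 163, 170, 180, 201, 208, 217, 234, 248, 265, 279]

Fragments:
  3→13: 10 bp
  13→23: 10 bp
  23→34: 11 bp
  34→53: 19 bp
  53→62: 9 bp
  62→70: 8 bp
  70→77: 7 bp
  77→84: 7 bp
  84→93: 9 bp
  93→103: 10 bp
  103→110: 7 bp
  110→118: 8 bp
  118→124: 6 bp
  124→131: 7 bp
  131→137: 6 bp
  137→163: 26 bp
  163→170: 7 bp
  170→180: 10 bp
  180→201: 21 bp
  201→208: 7 bp
  208→217: 9 bp
  217→234: 17 bp
  234→248: 14 bp
  248→265: 17 bp
  265→279: 14 bp
  279→3 (wrap): 280-279+3 = 4 bp

[4,6,6,7,7,7,7,7,7,8,8,9,9,9,10,10,10,10,11,14,14,17,17,19,21,26]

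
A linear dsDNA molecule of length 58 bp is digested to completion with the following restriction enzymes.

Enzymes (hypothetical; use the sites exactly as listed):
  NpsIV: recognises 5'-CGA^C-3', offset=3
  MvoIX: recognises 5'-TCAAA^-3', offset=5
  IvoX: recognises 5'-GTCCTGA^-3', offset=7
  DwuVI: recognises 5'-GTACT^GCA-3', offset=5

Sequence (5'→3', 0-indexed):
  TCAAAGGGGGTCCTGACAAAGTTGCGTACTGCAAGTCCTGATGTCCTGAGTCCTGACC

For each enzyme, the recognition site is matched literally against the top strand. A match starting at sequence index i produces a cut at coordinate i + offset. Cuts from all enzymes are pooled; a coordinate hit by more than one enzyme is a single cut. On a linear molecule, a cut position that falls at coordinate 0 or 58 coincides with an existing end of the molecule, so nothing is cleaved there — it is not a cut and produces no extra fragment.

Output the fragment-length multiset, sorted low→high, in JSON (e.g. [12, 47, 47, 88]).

Per-enzyme occurrences:
  NpsIV (CGAC, off=3): no sites
  MvoIX TCAAA/5: at [0] ⇒ [5]
  IvoX GTCCTGA/7: at [9, 34, 42, 49] ⇒ [16, 41, 49, 56]
  DwuVI GTACTGCA/5: at [25] ⇒ [30]

Pooled cuts: [5, 16, 30, 41, 49, 56]

Fragment lengths:
  [0,5): 5 bp
  [5,16): 11 bp
  [16,30): 14 bp
  [30,41): 11 bp
  [41,49): 8 bp
  [49,56): 7 bp
  [56,58): 2 bp

[2,5,7,8,11,11,14]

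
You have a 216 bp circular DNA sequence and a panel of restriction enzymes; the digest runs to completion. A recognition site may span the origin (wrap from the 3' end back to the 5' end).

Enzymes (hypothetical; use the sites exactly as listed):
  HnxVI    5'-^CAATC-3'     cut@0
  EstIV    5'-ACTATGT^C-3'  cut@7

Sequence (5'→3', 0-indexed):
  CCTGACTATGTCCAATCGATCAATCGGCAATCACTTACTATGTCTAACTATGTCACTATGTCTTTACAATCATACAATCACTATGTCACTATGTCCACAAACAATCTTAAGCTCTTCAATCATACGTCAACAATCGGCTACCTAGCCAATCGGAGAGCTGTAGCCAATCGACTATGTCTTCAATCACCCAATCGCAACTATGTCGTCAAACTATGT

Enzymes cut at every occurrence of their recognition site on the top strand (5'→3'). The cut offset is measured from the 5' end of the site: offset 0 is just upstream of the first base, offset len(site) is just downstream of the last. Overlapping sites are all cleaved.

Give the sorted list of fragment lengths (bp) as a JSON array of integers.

Site scan:
  HnxVI CAATC/0: at [12, 20, 27, 66, 74, 101, 116, 130, 146, 164, 180, 188] ⇒ [12, 20, 27, 66, 74, 101, 116, 130, 146, 164, 180, 188]
  EstIV ACTATGTC/7: at [4, 36, 46, 54, 79, 87, 170, 196, 209] ⇒ [0, 11, 43, 53, 61, 86, 94, 177, 203]

All cut coordinates (distinct, sorted): [0, 11, 12, 20, 27, 43, 53, 61, 66, 74, 86, 94, 101, 116, 130, 146, 164, 177, 180, 188, 203]

Fragments:
  0→11: 11 bp
  11→12: 1 bp
  12→20: 8 bp
  20→27: 7 bp
  27→43: 16 bp
  43→53: 10 bp
  53→61: 8 bp
  61→66: 5 bp
  66→74: 8 bp
  74→86: 12 bp
  86→94: 8 bp
  94→101: 7 bp
  101→116: 15 bp
  116→130: 14 bp
  130→146: 16 bp
  146→164: 18 bp
  164→177: 13 bp
  177→180: 3 bp
  180→188: 8 bp
  188→203: 15 bp
  203→0 (wrap): 216-203+0 = 13 bp

[1,3,5,7,7,8,8,8,8,8,10,11,12,13,13,14,15,15,16,16,18]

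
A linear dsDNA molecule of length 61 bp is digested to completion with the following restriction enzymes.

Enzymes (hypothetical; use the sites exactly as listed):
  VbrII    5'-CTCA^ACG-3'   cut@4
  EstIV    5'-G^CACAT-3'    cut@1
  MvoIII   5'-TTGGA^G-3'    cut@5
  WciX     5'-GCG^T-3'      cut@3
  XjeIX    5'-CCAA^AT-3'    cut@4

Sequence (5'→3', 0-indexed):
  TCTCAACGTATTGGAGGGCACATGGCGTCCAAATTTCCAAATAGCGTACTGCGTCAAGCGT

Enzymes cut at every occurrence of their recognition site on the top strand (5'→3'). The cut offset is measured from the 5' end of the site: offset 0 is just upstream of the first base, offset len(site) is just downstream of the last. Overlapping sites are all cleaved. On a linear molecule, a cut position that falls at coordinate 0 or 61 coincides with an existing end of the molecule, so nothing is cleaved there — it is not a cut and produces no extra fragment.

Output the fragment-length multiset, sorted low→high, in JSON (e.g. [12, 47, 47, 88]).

[1,3,5,5,6,7,7,8,9,10]

Site scan:
  VbrII CTCAACG/4: at [1] ⇒ [5]
  EstIV GCACAT/1: at [17] ⇒ [18]
  MvoIII TTGGAG/5: at [10] ⇒ [15]
  WciX GCGT/3: at [24, 43, 50, 57] ⇒ [27, 46, 53, 60]
  XjeIX CCAAAT/4: at [28, 36] ⇒ [32, 40]

Pooled cuts: [5, 15, 18, 27, 32, 40, 46, 53, 60]

Fragments:
  [0,5): 5 bp
  [5,15): 10 bp
  [15,18): 3 bp
  [18,27): 9 bp
  [27,32): 5 bp
  [32,40): 8 bp
  [40,46): 6 bp
  [46,53): 7 bp
  [53,60): 7 bp
  [60,61): 1 bp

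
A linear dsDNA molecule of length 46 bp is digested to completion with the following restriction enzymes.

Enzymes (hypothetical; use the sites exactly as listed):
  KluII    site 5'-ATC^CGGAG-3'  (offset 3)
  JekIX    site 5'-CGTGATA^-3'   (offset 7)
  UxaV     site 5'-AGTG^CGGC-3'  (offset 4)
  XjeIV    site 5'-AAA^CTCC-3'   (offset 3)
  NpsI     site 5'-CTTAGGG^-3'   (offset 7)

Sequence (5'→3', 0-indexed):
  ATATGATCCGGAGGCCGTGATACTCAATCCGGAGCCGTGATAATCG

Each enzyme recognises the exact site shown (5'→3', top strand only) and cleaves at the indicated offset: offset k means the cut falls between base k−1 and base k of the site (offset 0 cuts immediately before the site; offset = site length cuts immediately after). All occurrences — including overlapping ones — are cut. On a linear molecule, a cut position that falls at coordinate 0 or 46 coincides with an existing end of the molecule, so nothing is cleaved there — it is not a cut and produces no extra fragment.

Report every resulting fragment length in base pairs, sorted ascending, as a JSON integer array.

Site scan:
  KluII (ATCCGGAG, off=3): starts [5, 26] → cuts [8, 29]
  JekIX (CGTGATA, off=7): starts [15, 35] → cuts [22, 42]
  UxaV (AGTGCGGC, off=4): no sites
  XjeIV (AAACTCC, off=3): no sites
  NpsI (CTTAGGG, off=7): no sites

All cut coordinates (distinct, sorted): [8, 22, 29, 42]

Fragment lengths:
  [0,8): 8 bp
  [8,22): 14 bp
  [22,29): 7 bp
  [29,42): 13 bp
  [42,46): 4 bp

[4,7,8,13,14]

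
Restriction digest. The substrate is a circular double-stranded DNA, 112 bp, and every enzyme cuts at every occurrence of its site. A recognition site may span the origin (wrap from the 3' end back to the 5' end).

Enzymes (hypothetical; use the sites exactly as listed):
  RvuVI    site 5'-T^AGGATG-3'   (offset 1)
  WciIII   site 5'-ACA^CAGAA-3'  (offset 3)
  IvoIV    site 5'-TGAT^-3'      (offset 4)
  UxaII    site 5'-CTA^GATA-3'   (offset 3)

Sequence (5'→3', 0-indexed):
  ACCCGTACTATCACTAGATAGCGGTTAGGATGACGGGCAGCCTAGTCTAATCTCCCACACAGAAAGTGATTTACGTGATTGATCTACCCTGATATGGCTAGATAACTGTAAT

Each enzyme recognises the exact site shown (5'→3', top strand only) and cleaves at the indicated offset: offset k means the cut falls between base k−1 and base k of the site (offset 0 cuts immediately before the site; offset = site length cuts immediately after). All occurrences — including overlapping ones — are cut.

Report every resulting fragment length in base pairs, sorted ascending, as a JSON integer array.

Scan for sites:
  RvuVI TAGGATG/1: at [25] ⇒ [26]
  WciIII ACACAGAA/3: at [56] ⇒ [59]
  IvoIV TGAT/4: at [66, 75, 79, 89] ⇒ [70, 79, 83, 93]
  UxaII CTAGATA/3: at [13, 97] ⇒ [16, 100]

Pooled cuts: [16, 26, 59, 70, 79, 83, 93, 100]

Fragments:
  16→26: 10 bp
  26→59: 33 bp
  59→70: 11 bp
  70→79: 9 bp
  79→83: 4 bp
  83→93: 10 bp
  93→100: 7 bp
  100→16 (wrap): 112-100+16 = 28 bp

[4,7,9,10,10,11,28,33]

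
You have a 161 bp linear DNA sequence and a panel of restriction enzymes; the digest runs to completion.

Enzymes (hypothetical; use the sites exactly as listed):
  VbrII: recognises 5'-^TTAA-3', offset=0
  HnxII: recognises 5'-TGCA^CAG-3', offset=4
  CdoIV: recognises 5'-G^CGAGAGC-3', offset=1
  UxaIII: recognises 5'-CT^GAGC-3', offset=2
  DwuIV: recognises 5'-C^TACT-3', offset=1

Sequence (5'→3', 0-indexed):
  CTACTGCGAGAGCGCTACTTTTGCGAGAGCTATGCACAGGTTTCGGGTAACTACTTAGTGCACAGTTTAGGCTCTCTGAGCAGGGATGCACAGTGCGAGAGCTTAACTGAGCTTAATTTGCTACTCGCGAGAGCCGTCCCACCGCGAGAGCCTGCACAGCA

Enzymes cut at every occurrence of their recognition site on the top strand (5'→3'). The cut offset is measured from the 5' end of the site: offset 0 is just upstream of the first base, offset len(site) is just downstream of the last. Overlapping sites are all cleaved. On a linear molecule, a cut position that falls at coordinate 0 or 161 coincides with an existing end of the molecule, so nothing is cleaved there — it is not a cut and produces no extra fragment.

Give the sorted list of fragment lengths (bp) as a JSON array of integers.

[1,4,5,5,5,6,6,7,8,9,9,11,12,13,13,15,15,17]

Site scan:
  VbrII (TTAA, off=0): starts [102, 112] → cuts [102, 112]
  HnxII (TGCACAG, off=4): starts [32, 58, 86, 152] → cuts [36, 62, 90, 156]
  CdoIV (GCGAGAGC, off=1): starts [5, 22, 94, 126, 143] → cuts [6, 23, 95, 127, 144]
  UxaIII (CTGAGC, off=2): starts [75, 106] → cuts [77, 108]
  DwuIV (CTACT, off=1): starts [0, 14, 50, 120] → cuts [1, 15, 51, 121]

Pooled cuts: [1, 6, 15, 23, 36, 51, 62, 77, 90, 95, 102, 108, 112, 121, 127, 144, 156]

Fragment lengths:
  [0,1): 1 bp
  [1,6): 5 bp
  [6,15): 9 bp
  [15,23): 8 bp
  [23,36): 13 bp
  [36,51): 15 bp
  [51,62): 11 bp
  [62,77): 15 bp
  [77,90): 13 bp
  [90,95): 5 bp
  [95,102): 7 bp
  [102,108): 6 bp
  [108,112): 4 bp
  [112,121): 9 bp
  [121,127): 6 bp
  [127,144): 17 bp
  [144,156): 12 bp
  [156,161): 5 bp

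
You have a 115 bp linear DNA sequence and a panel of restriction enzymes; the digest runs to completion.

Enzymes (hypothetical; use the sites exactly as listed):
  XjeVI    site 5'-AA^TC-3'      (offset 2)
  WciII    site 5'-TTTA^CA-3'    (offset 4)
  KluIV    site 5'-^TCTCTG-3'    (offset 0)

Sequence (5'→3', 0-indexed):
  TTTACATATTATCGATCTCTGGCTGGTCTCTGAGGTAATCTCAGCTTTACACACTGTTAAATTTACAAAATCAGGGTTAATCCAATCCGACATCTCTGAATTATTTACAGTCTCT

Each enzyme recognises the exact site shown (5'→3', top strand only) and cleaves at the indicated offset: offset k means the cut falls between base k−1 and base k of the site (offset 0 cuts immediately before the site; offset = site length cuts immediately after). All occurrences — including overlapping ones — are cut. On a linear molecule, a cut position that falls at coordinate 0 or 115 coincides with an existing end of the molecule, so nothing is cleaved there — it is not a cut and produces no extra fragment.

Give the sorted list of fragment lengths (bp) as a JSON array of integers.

Scan for sites:
  XjeVI AATC/2: at [36, 68, 78, 83] ⇒ [38, 70, 80, 85]
  WciII TTTACA/4: at [0, 45, 61, 103] ⇒ [4, 49, 65, 107]
  KluIV TCTCTG/0: at [15, 26, 92] ⇒ [15, 26, 92]

All cut coordinates (distinct, sorted): [4, 15, 26, 38, 49, 65, 70, 80, 85, 92, 107]

Fragment lengths:
  [0,4): 4 bp
  [4,15): 11 bp
  [15,26): 11 bp
  [26,38): 12 bp
  [38,49): 11 bp
  [49,65): 16 bp
  [65,70): 5 bp
  [70,80): 10 bp
  [80,85): 5 bp
  [85,92): 7 bp
  [92,107): 15 bp
  [107,115): 8 bp

[4,5,5,7,8,10,11,11,11,12,15,16]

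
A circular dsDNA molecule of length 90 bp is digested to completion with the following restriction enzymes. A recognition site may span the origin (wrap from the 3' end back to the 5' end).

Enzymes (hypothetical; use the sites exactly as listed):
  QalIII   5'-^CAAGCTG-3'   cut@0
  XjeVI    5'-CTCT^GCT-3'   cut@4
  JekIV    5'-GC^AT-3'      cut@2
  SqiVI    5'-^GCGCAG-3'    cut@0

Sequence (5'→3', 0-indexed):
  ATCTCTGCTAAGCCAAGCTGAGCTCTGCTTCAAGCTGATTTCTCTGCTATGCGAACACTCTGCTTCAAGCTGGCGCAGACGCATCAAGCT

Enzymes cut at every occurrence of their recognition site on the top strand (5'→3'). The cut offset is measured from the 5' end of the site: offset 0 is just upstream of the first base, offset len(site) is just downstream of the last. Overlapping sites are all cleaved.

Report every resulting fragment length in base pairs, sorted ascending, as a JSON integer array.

[4,4,7,7,10,13,14,15,16]

Site scan:
  QalIII CAAGCTG/0: at [13, 30, 65] ⇒ [13, 30, 65]
  XjeVI CTCTGCT/4: at [2, 22, 41, 57] ⇒ [6, 26, 45, 61]
  JekIV GCAT/2: at [80] ⇒ [82]
  SqiVI GCGCAG/0: at [72] ⇒ [72]

Pooled cuts: [6, 13, 26, 30, 45, 61, 65, 72, 82]

Fragment lengths:
  6→13: 7 bp
  13→26: 13 bp
  26→30: 4 bp
  30→45: 15 bp
  45→61: 16 bp
  61→65: 4 bp
  65→72: 7 bp
  72→82: 10 bp
  82→6 (wrap): 90-82+6 = 14 bp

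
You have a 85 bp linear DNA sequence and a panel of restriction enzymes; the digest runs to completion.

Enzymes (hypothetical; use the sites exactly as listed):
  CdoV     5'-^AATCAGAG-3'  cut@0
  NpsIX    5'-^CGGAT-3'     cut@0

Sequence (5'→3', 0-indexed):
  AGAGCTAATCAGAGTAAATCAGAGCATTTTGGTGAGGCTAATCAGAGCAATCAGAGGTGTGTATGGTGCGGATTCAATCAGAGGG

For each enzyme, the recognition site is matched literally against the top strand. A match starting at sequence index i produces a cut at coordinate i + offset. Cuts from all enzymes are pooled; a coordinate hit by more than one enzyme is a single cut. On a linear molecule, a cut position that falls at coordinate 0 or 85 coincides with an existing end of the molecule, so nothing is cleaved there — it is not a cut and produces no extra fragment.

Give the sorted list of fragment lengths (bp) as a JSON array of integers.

Scan for sites:
  CdoV (AATCAGAG, off=0): starts [6, 16, 39, 48, 75] → cuts [6, 16, 39, 48, 75]
  NpsIX (CGGAT, off=0): starts [68] → cuts [68]

Pooled cuts: [6, 16, 39, 48, 68, 75]

Fragments:
  [0,6): 6 bp
  [6,16): 10 bp
  [16,39): 23 bp
  [39,48): 9 bp
  [48,68): 20 bp
  [68,75): 7 bp
  [75,85): 10 bp

[6,7,9,10,10,20,23]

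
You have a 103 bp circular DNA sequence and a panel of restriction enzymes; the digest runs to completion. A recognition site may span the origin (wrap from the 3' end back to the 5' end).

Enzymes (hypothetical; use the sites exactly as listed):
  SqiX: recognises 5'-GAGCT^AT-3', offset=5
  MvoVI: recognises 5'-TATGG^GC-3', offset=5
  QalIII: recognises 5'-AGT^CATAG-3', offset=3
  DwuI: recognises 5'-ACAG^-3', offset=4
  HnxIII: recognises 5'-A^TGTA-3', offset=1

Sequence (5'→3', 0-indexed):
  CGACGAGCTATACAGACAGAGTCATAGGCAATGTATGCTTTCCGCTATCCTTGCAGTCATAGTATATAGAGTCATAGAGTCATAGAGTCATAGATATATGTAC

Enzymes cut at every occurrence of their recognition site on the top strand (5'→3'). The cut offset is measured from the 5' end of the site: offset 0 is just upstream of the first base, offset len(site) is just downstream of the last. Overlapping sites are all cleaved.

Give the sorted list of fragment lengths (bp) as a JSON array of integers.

[3,4,6,8,8,9,10,14,15,26]

Scan for sites:
  SqiX (GAGCTAT, off=5): starts [4] → cuts [9]
  MvoVI (TATGGGC, off=5): no sites
  QalIII (AGTCATAG, off=3): starts [19, 54, 69, 77, 85] → cuts [22, 57, 72, 80, 88]
  DwuI (ACAG, off=4): starts [11, 15] → cuts [15, 19]
  HnxIII (ATGTA, off=1): starts [30, 97] → cuts [31, 98]

Pooled cuts: [9, 15, 19, 22, 31, 57, 72, 80, 88, 98]

Fragment lengths:
  9→15: 6 bp
  15→19: 4 bp
  19→22: 3 bp
  22→31: 9 bp
  31→57: 26 bp
  57→72: 15 bp
  72→80: 8 bp
  80→88: 8 bp
  88→98: 10 bp
  98→9 (wrap): 103-98+9 = 14 bp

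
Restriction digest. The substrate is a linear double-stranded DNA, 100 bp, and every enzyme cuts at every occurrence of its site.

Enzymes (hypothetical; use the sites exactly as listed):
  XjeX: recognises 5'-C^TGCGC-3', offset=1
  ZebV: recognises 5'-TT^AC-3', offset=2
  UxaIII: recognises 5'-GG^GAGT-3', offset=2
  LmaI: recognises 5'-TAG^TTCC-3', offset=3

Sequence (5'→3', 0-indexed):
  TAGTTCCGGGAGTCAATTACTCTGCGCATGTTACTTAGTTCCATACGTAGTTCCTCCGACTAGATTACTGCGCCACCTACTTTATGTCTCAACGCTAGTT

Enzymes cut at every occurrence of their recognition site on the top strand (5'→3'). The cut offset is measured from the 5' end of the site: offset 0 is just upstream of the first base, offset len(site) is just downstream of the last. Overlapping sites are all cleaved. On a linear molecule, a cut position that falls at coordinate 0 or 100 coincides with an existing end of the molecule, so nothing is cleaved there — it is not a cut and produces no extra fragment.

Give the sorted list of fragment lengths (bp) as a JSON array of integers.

[2,3,4,6,6,9,10,12,16,32]

Site scan:
  XjeX CTGCGC/1: at [21, 67] ⇒ [22, 68]
  ZebV TTAC/2: at [16, 30, 64] ⇒ [18, 32, 66]
  UxaIII GGGAGT/2: at [7] ⇒ [9]
  LmaI TAGTTCC/3: at [0, 35, 47] ⇒ [3, 38, 50]

Pooled cuts: [3, 9, 18, 22, 32, 38, 50, 66, 68]

Fragments:
  [0,3): 3 bp
  [3,9): 6 bp
  [9,18): 9 bp
  [18,22): 4 bp
  [22,32): 10 bp
  [32,38): 6 bp
  [38,50): 12 bp
  [50,66): 16 bp
  [66,68): 2 bp
  [68,100): 32 bp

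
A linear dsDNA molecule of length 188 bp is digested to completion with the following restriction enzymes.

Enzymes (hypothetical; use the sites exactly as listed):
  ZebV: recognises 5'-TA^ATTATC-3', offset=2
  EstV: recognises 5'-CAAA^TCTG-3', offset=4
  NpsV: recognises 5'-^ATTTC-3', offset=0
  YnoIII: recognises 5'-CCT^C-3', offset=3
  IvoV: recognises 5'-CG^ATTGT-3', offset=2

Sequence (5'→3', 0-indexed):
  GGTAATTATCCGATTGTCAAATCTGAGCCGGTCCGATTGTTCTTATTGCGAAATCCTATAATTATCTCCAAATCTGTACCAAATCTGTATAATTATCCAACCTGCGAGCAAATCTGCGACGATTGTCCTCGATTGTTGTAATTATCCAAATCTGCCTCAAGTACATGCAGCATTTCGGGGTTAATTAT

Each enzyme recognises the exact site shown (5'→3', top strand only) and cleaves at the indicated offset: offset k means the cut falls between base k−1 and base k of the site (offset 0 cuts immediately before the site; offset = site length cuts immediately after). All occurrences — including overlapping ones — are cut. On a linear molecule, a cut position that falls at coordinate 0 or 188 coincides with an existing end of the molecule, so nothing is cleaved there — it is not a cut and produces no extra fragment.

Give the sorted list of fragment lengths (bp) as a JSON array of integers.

[2,4,7,8,8,8,9,9,9,10,11,12,14,14,17,21,25]

Scan for sites:
  ZebV (TAATTATC, off=2): starts [2, 58, 89, 138] → cuts [4, 60, 91, 140]
  EstV (CAAATCTG, off=4): starts [17, 68, 79, 108, 146] → cuts [21, 72, 83, 112, 150]
  NpsV (ATTTC, off=0): starts [171] → cuts [171]
  YnoIII (CCTC, off=3): starts [126, 154] → cuts [129, 157]
  IvoV (CGATTGT, off=2): starts [10, 33, 119, 129] → cuts [12, 35, 121, 131]

Pooled cuts: [4, 12, 21, 35, 60, 72, 83, 91, 112, 121, 129, 131, 140, 150, 157, 171]

Fragment lengths:
  [0,4): 4 bp
  [4,12): 8 bp
  [12,21): 9 bp
  [21,35): 14 bp
  [35,60): 25 bp
  [60,72): 12 bp
  [72,83): 11 bp
  [83,91): 8 bp
  [91,112): 21 bp
  [112,121): 9 bp
  [121,129): 8 bp
  [129,131): 2 bp
  [131,140): 9 bp
  [140,150): 10 bp
  [150,157): 7 bp
  [157,171): 14 bp
  [171,188): 17 bp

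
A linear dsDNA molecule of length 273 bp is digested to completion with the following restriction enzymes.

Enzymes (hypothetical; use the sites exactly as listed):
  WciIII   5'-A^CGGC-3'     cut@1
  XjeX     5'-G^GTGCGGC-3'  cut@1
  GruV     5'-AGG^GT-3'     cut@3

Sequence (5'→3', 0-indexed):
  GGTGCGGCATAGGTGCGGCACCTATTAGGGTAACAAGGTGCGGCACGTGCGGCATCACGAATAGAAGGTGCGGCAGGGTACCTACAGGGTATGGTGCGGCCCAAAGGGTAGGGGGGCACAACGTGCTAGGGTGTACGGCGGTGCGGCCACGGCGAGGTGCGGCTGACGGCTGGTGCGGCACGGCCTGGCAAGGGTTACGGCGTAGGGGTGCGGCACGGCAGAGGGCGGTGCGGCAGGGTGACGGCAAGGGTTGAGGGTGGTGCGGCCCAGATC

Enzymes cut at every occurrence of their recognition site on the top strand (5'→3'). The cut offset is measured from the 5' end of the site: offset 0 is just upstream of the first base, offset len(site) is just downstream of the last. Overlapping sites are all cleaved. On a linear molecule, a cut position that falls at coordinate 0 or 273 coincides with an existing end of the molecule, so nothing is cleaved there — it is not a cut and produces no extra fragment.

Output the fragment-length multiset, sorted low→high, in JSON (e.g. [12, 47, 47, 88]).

[1,3,4,4,5,5,5,6,7,7,8,8,8,8,9,10,10,10,10,11,11,12,13,14,14,17,23,30]

Scan for sites:
  WciIII (ACGGC, off=1): starts [134, 148, 165, 179, 196, 214, 240] → cuts [135, 149, 166, 180, 197, 215, 241]
  XjeX (GGTGCGGC, off=1): starts [0, 11, 36, 66, 92, 139, 155, 171, 206, 226, 258] → cuts [1, 12, 37, 67, 93, 140, 156, 172, 207, 227, 259]
  GruV (AGGGT, off=3): starts [26, 74, 85, 104, 127, 190, 234, 246, 253] → cuts [29, 77, 88, 107, 130, 193, 237, 249, 256]

All cut coordinates (distinct, sorted): [1, 12, 29, 37, 67, 77, 88, 93, 107, 130, 135, 140, 149, 156, 166, 172, 180, 193, 197, 207, 215, 227, 237, 241, 249, 256, 259]

Fragment lengths:
  [0,1): 1 bp
  [1,12): 11 bp
  [12,29): 17 bp
  [29,37): 8 bp
  [37,67): 30 bp
  [67,77): 10 bp
  [77,88): 11 bp
  [88,93): 5 bp
  [93,107): 14 bp
  [107,130): 23 bp
  [130,135): 5 bp
  [135,140): 5 bp
  [140,149): 9 bp
  [149,156): 7 bp
  [156,166): 10 bp
  [166,172): 6 bp
  [172,180): 8 bp
  [180,193): 13 bp
  [193,197): 4 bp
  [197,207): 10 bp
  [207,215): 8 bp
  [215,227): 12 bp
  [227,237): 10 bp
  [237,241): 4 bp
  [241,249): 8 bp
  [249,256): 7 bp
  [256,259): 3 bp
  [259,273): 14 bp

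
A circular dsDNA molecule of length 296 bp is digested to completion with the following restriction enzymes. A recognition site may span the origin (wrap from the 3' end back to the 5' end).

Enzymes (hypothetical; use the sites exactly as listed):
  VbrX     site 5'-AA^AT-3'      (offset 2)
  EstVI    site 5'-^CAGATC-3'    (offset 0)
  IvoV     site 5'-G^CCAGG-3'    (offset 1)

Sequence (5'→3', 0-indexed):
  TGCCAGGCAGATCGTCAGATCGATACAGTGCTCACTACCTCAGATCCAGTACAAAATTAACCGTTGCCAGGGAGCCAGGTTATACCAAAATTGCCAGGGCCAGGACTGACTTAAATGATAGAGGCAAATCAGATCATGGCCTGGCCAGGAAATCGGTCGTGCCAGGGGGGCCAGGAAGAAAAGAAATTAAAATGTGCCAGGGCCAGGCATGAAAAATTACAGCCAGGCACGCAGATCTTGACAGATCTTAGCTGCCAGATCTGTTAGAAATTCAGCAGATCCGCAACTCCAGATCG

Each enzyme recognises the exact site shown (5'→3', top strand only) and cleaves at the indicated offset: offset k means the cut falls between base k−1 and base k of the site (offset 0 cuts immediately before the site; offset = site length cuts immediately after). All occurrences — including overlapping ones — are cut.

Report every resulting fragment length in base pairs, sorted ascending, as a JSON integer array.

[2,4,5,5,6,6,6,6,7,7,8,8,9,9,9,10,10,11,13,13,14,14,14,15,15,15,15,15,25]

Per-enzyme occurrences:
  VbrX AAAT/2: at [53, 87, 112, 125, 149, 183, 189, 213, 267] ⇒ [55, 89, 114, 127, 151, 185, 191, 215, 269]
  EstVI CAGATC/0: at [7, 15, 40, 129, 231, 241, 255, 275, 289] ⇒ [7, 15, 40, 129, 231, 241, 255, 275, 289]
  IvoV GCCAGG/1: at [1, 65, 73, 92, 98, 143, 160, 169, 195, 201, 221] ⇒ [2, 66, 74, 93, 99, 144, 161, 170, 196, 202, 222]

Pooled cuts: [2, 7, 15, 40, 55, 66, 74, 89, 93, 99, 114, 127, 129, 144, 151, 161, 170, 185, 191, 196, 202, 215, 222, 231, 241, 255, 269, 275, 289]

Fragment lengths:
  2→7: 5 bp
  7→15: 8 bp
  15→40: 25 bp
  40→55: 15 bp
  55→66: 11 bp
  66→74: 8 bp
  74→89: 15 bp
  89→93: 4 bp
  93→99: 6 bp
  99→114: 15 bp
  114→127: 13 bp
  127→129: 2 bp
  129→144: 15 bp
  144→151: 7 bp
  151→161: 10 bp
  161→170: 9 bp
  170→185: 15 bp
  185→191: 6 bp
  191→196: 5 bp
  196→202: 6 bp
  202→215: 13 bp
  215→222: 7 bp
  222→231: 9 bp
  231→241: 10 bp
  241→255: 14 bp
  255→269: 14 bp
  269→275: 6 bp
  275→289: 14 bp
  289→2 (wrap): 296-289+2 = 9 bp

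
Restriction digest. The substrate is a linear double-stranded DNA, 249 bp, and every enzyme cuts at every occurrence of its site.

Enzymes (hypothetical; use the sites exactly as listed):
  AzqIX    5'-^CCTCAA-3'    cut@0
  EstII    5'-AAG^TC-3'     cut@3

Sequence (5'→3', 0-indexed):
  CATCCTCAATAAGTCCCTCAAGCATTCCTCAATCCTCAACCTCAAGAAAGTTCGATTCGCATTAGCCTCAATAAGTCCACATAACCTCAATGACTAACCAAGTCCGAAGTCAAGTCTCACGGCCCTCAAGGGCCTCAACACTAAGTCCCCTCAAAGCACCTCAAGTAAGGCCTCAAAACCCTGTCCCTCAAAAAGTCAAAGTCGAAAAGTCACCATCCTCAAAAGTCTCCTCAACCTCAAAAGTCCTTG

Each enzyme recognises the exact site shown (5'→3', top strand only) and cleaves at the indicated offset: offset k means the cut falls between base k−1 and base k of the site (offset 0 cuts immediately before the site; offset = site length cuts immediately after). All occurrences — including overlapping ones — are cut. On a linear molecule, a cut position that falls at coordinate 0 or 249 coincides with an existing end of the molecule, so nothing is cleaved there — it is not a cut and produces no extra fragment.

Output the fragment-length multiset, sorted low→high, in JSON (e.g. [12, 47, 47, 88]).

Scan for sites:
  AzqIX CCTCAA/0: at [3, 15, 26, 33, 39, 65, 84, 123, 132, 148, 158, 170, 185, 216, 228, 234] ⇒ [3, 15, 26, 33, 39, 65, 84, 123, 132, 148, 158, 170, 185, 216, 228, 234]
  EstII AAGTC/3: at [10, 72, 99, 106, 111, 142, 192, 198, 206, 222, 240] ⇒ [13, 75, 102, 109, 114, 145, 195, 201, 209, 225, 243]

Pooled cuts: [3, 13, 15, 26, 33, 39, 65, 75, 84, 102, 109, 114, 123, 132, 145, 148, 158, 170, 185, 195, 201, 209, 216, 225, 228, 234, 243]

Fragment lengths:
  [0,3): 3 bp
  [3,13): 10 bp
  [13,15): 2 bp
  [15,26): 11 bp
  [26,33): 7 bp
  [33,39): 6 bp
  [39,65): 26 bp
  [65,75): 10 bp
  [75,84): 9 bp
  [84,102): 18 bp
  [102,109): 7 bp
  [109,114): 5 bp
  [114,123): 9 bp
  [123,132): 9 bp
  [132,145): 13 bp
  [145,148): 3 bp
  [148,158): 10 bp
  [158,170): 12 bp
  [170,185): 15 bp
  [185,195): 10 bp
  [195,201): 6 bp
  [201,209): 8 bp
  [209,216): 7 bp
  [216,225): 9 bp
  [225,228): 3 bp
  [228,234): 6 bp
  [234,243): 9 bp
  [243,249): 6 bp

[2,3,3,3,5,6,6,6,6,7,7,7,8,9,9,9,9,9,10,10,10,10,11,12,13,15,18,26]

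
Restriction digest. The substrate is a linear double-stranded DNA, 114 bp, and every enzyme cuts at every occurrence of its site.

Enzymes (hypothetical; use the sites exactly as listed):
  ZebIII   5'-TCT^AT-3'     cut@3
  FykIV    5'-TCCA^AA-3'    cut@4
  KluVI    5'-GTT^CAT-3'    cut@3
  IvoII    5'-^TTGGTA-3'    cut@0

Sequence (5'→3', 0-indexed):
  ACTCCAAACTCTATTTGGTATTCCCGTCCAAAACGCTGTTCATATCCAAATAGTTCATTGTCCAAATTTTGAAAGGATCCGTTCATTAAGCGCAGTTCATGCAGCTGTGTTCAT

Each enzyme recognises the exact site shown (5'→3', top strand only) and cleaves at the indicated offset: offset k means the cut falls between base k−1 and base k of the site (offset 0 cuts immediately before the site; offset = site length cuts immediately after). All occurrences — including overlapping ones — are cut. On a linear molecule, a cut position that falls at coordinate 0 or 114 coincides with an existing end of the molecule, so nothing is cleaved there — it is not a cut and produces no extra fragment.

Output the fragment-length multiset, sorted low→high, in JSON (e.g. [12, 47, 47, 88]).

[2,3,6,6,7,8,9,10,14,14,16,19]

Scan for sites:
  ZebIII TCTAT/3: at [9] ⇒ [12]
  FykIV TCCAAA/4: at [2, 26, 44, 60] ⇒ [6, 30, 48, 64]
  KluVI GTTCAT/3: at [37, 52, 80, 94, 108] ⇒ [40, 55, 83, 97, 111]
  IvoII TTGGTA/0: at [14] ⇒ [14]

Pooled cuts: [6, 12, 14, 30, 40, 48, 55, 64, 83, 97, 111]

Fragment lengths:
  [0,6): 6 bp
  [6,12): 6 bp
  [12,14): 2 bp
  [14,30): 16 bp
  [30,40): 10 bp
  [40,48): 8 bp
  [48,55): 7 bp
  [55,64): 9 bp
  [64,83): 19 bp
  [83,97): 14 bp
  [97,111): 14 bp
  [111,114): 3 bp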